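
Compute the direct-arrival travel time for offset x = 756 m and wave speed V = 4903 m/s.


t = x / V
= 756 / 4903
= 0.1542 s

0.1542


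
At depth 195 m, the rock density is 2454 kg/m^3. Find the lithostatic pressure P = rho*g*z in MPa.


P = rho * g * z / 1e6
= 2454 * 9.81 * 195 / 1e6
= 4694379.3 / 1e6
= 4.6944 MPa

4.6944


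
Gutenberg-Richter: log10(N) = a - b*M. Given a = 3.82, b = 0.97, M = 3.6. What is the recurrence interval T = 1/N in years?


log10(N) = 3.82 - 0.97*3.6 = 0.328
N = 10^0.328 = 2.128139
T = 1/N = 1/2.128139 = 0.4699 years

0.4699


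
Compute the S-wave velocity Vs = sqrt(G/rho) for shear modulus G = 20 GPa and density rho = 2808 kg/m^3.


Convert G to Pa: G = 20e9 Pa
Compute G/rho = 20e9 / 2808 = 7122507.1225
Vs = sqrt(7122507.1225) = 2668.8 m/s

2668.8


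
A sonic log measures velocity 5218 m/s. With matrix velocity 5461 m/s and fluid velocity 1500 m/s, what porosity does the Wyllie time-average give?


1/V - 1/Vm = 1/5218 - 1/5461 = 8.53e-06
1/Vf - 1/Vm = 1/1500 - 1/5461 = 0.00048355
phi = 8.53e-06 / 0.00048355 = 0.0176

0.0176


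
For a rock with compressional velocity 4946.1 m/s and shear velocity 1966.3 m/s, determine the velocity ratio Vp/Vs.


Vp/Vs = 4946.1 / 1966.3
= 2.5154

2.5154


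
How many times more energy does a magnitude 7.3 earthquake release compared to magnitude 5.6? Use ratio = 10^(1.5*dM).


M2 - M1 = 7.3 - 5.6 = 1.7
1.5 * 1.7 = 2.55
ratio = 10^2.55 = 354.81

354.81


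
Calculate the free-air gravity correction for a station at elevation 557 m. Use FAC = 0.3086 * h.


FAC = 0.3086 * h
= 0.3086 * 557
= 171.8902 mGal

171.8902


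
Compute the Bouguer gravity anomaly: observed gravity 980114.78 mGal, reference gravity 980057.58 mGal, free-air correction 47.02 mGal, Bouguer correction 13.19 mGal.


BA = g_obs - g_ref + FAC - BC
= 980114.78 - 980057.58 + 47.02 - 13.19
= 91.03 mGal

91.03


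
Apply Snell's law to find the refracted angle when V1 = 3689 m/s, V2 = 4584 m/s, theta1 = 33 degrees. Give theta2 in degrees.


sin(theta1) = sin(33 deg) = 0.544639
sin(theta2) = V2/V1 * sin(theta1) = 4584/3689 * 0.544639 = 0.676776
theta2 = arcsin(0.676776) = 42.5922 degrees

42.5922


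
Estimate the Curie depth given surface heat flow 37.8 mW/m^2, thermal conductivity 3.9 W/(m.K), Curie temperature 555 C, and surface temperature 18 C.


T_Curie - T_surf = 555 - 18 = 537 C
Convert q to W/m^2: 37.8 mW/m^2 = 0.0378 W/m^2
d = 537 * 3.9 / 0.0378 = 55404.76 m

55404.76


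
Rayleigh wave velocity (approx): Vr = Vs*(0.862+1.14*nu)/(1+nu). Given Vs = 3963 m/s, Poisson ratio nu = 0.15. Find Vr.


Numerator factor = 0.862 + 1.14*0.15 = 1.033
Denominator = 1 + 0.15 = 1.15
Vr = 3963 * 1.033 / 1.15 = 3559.81 m/s

3559.81


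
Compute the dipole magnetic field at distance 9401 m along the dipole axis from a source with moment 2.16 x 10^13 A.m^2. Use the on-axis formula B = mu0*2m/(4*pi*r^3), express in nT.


m = 2.16 x 10^13 = 21600000000000 A.m^2
2m = 43200000000000 A.m^2
r^3 = 9401^3 = 830849108201
B = (4pi*10^-7) * 43200000000000 / (4*pi * 830849108201) * 1e9
= 54286721.054032 / 10440757818263.57 * 1e9
= 5199.5001 nT

5199.5001


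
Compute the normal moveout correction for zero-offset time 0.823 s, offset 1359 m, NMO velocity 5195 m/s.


x/Vnmo = 1359/5195 = 0.261598
(x/Vnmo)^2 = 0.068433
t0^2 = 0.677329
sqrt(0.677329 + 0.068433) = 0.863575
dt = 0.863575 - 0.823 = 0.040575

0.040575


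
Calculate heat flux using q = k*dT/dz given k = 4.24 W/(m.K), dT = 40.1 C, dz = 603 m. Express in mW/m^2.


q = k * dT / dz * 1000
= 4.24 * 40.1 / 603 * 1000
= 0.281964 * 1000
= 281.9635 mW/m^2

281.9635


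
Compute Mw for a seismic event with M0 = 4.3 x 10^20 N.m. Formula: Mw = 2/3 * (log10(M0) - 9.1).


log10(M0) = log10(4.3 x 10^20) = 20.6335
Mw = 2/3 * (20.6335 - 9.1)
= 2/3 * 11.5335
= 7.69

7.69


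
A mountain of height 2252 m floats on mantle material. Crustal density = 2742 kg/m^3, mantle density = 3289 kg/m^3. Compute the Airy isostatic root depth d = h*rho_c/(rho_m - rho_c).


rho_m - rho_c = 3289 - 2742 = 547
d = 2252 * 2742 / 547
= 6174984 / 547
= 11288.82 m

11288.82


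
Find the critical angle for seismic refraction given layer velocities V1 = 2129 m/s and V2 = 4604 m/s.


V1/V2 = 2129/4604 = 0.462424
theta_c = arcsin(0.462424) = 27.5436 degrees

27.5436


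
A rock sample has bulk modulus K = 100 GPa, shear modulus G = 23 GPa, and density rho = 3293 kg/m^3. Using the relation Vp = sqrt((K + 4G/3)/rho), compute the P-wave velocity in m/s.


First compute the effective modulus:
K + 4G/3 = 100e9 + 4*23e9/3 = 130666666666.67 Pa
Then divide by density:
130666666666.67 / 3293 = 39680129.5678 Pa/(kg/m^3)
Take the square root:
Vp = sqrt(39680129.5678) = 6299.22 m/s

6299.22


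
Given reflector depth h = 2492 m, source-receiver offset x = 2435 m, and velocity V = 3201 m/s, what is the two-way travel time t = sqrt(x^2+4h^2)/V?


x^2 + 4h^2 = 2435^2 + 4*2492^2 = 5929225 + 24840256 = 30769481
sqrt(30769481) = 5547.0245
t = 5547.0245 / 3201 = 1.7329 s

1.7329


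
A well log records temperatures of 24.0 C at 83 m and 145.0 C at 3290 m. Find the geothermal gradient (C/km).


dT = 145.0 - 24.0 = 121.0 C
dz = 3290 - 83 = 3207 m
gradient = dT/dz * 1000 = 121.0/3207 * 1000 = 37.73 C/km

37.73


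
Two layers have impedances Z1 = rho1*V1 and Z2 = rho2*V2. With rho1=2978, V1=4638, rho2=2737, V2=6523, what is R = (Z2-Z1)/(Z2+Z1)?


Z1 = 2978 * 4638 = 13811964
Z2 = 2737 * 6523 = 17853451
R = (17853451 - 13811964) / (17853451 + 13811964) = 4041487 / 31665415 = 0.1276

0.1276


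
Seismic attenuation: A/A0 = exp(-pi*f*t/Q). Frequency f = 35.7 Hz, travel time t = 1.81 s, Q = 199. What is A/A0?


pi*f*t/Q = pi*35.7*1.81/199 = 1.020102
A/A0 = exp(-1.020102) = 0.360558

0.360558


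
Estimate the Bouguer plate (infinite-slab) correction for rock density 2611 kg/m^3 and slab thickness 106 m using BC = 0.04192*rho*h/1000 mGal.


BC = 0.04192 * rho * h / 1000
= 0.04192 * 2611 * 106 / 1000
= 11.602 mGal

11.602


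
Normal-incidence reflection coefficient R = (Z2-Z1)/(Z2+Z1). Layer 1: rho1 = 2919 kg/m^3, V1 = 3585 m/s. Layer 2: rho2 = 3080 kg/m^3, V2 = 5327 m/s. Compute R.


Z1 = 2919 * 3585 = 10464615
Z2 = 3080 * 5327 = 16407160
R = (16407160 - 10464615) / (16407160 + 10464615) = 5942545 / 26871775 = 0.2211

0.2211


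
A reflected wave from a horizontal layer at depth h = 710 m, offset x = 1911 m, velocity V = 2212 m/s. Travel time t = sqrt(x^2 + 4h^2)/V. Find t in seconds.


x^2 + 4h^2 = 1911^2 + 4*710^2 = 3651921 + 2016400 = 5668321
sqrt(5668321) = 2380.8236
t = 2380.8236 / 2212 = 1.0763 s

1.0763


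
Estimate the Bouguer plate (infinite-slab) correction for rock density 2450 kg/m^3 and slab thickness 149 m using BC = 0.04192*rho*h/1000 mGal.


BC = 0.04192 * rho * h / 1000
= 0.04192 * 2450 * 149 / 1000
= 15.3029 mGal

15.3029


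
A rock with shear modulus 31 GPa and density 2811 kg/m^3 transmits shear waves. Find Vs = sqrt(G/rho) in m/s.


Convert G to Pa: G = 31e9 Pa
Compute G/rho = 31e9 / 2811 = 11028103.8776
Vs = sqrt(11028103.8776) = 3320.86 m/s

3320.86


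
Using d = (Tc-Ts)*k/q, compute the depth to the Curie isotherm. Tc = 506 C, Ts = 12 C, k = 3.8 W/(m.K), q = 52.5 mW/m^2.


T_Curie - T_surf = 506 - 12 = 494 C
Convert q to W/m^2: 52.5 mW/m^2 = 0.0525 W/m^2
d = 494 * 3.8 / 0.0525 = 35756.19 m

35756.19


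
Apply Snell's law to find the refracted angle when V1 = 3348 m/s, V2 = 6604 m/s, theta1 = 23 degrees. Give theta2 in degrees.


sin(theta1) = sin(23 deg) = 0.390731
sin(theta2) = V2/V1 * sin(theta1) = 6604/3348 * 0.390731 = 0.770725
theta2 = arcsin(0.770725) = 50.4191 degrees

50.4191


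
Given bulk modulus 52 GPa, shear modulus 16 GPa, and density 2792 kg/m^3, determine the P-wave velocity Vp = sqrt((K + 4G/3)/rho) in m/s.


First compute the effective modulus:
K + 4G/3 = 52e9 + 4*16e9/3 = 73333333333.33 Pa
Then divide by density:
73333333333.33 / 2792 = 26265520.5349 Pa/(kg/m^3)
Take the square root:
Vp = sqrt(26265520.5349) = 5124.99 m/s

5124.99


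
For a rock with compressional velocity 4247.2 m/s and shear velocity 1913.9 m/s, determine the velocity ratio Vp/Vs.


Vp/Vs = 4247.2 / 1913.9
= 2.2191

2.2191


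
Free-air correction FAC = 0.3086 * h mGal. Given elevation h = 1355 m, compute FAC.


FAC = 0.3086 * h
= 0.3086 * 1355
= 418.153 mGal

418.153


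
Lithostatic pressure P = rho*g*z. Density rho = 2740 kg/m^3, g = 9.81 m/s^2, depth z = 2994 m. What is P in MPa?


P = rho * g * z / 1e6
= 2740 * 9.81 * 2994 / 1e6
= 80476923.6 / 1e6
= 80.4769 MPa

80.4769


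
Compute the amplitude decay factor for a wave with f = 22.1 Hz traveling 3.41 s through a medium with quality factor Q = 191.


pi*f*t/Q = pi*22.1*3.41/191 = 1.239547
A/A0 = exp(-1.239547) = 0.289515

0.289515


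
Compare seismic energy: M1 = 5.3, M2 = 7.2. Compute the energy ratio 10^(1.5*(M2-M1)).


M2 - M1 = 7.2 - 5.3 = 1.9
1.5 * 1.9 = 2.85
ratio = 10^2.85 = 707.95

707.95


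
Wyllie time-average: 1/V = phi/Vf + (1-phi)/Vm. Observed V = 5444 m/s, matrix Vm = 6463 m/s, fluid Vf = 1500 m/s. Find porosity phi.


1/V - 1/Vm = 1/5444 - 1/6463 = 2.896e-05
1/Vf - 1/Vm = 1/1500 - 1/6463 = 0.00051194
phi = 2.896e-05 / 0.00051194 = 0.0566

0.0566


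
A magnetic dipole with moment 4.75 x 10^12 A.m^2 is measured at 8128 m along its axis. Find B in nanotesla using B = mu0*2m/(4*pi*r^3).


m = 4.75 x 10^12 = 4750000000000 A.m^2
2m = 9500000000000 A.m^2
r^3 = 8128^3 = 536971313152
B = (4pi*10^-7) * 9500000000000 / (4*pi * 536971313152) * 1e9
= 11938052.083641 / 6747780530347.15 * 1e9
= 1769.182 nT

1769.182


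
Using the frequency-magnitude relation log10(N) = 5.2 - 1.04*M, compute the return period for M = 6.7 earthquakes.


log10(N) = 5.2 - 1.04*6.7 = -1.768
N = 10^-1.768 = 0.017061
T = 1/N = 1/0.017061 = 58.6138 years

58.6138


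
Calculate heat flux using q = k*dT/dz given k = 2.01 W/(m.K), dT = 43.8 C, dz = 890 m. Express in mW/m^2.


q = k * dT / dz * 1000
= 2.01 * 43.8 / 890 * 1000
= 0.098919 * 1000
= 98.9191 mW/m^2

98.9191


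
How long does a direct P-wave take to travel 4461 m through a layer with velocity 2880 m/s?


t = x / V
= 4461 / 2880
= 1.549 s

1.549


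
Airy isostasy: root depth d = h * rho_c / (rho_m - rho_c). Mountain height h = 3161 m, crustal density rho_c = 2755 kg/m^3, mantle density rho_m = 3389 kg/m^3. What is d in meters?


rho_m - rho_c = 3389 - 2755 = 634
d = 3161 * 2755 / 634
= 8708555 / 634
= 13735.89 m

13735.89


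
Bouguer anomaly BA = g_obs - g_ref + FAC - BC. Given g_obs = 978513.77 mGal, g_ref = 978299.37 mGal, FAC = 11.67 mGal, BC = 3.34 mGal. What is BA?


BA = g_obs - g_ref + FAC - BC
= 978513.77 - 978299.37 + 11.67 - 3.34
= 222.73 mGal

222.73


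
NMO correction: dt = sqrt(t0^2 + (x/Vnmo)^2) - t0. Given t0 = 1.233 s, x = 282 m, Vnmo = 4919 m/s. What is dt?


x/Vnmo = 282/4919 = 0.057329
(x/Vnmo)^2 = 0.003287
t0^2 = 1.520289
sqrt(1.520289 + 0.003287) = 1.234332
dt = 1.234332 - 1.233 = 0.001332

0.001332


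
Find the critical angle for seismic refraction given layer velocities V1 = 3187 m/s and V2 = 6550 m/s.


V1/V2 = 3187/6550 = 0.486565
theta_c = arcsin(0.486565) = 29.1151 degrees

29.1151


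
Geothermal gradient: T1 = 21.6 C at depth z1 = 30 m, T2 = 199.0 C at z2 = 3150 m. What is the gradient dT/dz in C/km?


dT = 199.0 - 21.6 = 177.4 C
dz = 3150 - 30 = 3120 m
gradient = dT/dz * 1000 = 177.4/3120 * 1000 = 56.859 C/km

56.859


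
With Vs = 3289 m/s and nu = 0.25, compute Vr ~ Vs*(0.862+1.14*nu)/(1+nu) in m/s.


Numerator factor = 0.862 + 1.14*0.25 = 1.147
Denominator = 1 + 0.25 = 1.25
Vr = 3289 * 1.147 / 1.25 = 3017.99 m/s

3017.99


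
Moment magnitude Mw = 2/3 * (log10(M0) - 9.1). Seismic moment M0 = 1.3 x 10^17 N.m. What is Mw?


log10(M0) = log10(1.3 x 10^17) = 17.1139
Mw = 2/3 * (17.1139 - 9.1)
= 2/3 * 8.0139
= 5.34

5.34


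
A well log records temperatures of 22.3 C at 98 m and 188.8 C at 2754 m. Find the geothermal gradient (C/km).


dT = 188.8 - 22.3 = 166.5 C
dz = 2754 - 98 = 2656 m
gradient = dT/dz * 1000 = 166.5/2656 * 1000 = 62.6883 C/km

62.6883


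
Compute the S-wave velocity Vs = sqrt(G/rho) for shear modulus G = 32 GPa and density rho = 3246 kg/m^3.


Convert G to Pa: G = 32e9 Pa
Compute G/rho = 32e9 / 3246 = 9858287.1226
Vs = sqrt(9858287.1226) = 3139.79 m/s

3139.79


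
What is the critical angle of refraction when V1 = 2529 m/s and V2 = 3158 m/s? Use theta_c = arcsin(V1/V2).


V1/V2 = 2529/3158 = 0.800823
theta_c = arcsin(0.800823) = 53.2088 degrees

53.2088


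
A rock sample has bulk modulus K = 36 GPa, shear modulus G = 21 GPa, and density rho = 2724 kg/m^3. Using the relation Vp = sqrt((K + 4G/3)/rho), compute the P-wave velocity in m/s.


First compute the effective modulus:
K + 4G/3 = 36e9 + 4*21e9/3 = 64000000000.0 Pa
Then divide by density:
64000000000.0 / 2724 = 23494860.4993 Pa/(kg/m^3)
Take the square root:
Vp = sqrt(23494860.4993) = 4847.15 m/s

4847.15


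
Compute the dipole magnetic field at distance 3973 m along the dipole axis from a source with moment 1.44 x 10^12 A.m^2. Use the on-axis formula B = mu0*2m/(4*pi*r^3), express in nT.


m = 1.44 x 10^12 = 1440000000000 A.m^2
2m = 2880000000000 A.m^2
r^3 = 3973^3 = 62712728317
B = (4pi*10^-7) * 2880000000000 / (4*pi * 62712728317) * 1e9
= 3619114.736935 / 788071386269.04 * 1e9
= 4592.3692 nT

4592.3692


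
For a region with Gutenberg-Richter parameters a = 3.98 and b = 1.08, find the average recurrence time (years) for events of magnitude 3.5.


log10(N) = 3.98 - 1.08*3.5 = 0.2
N = 10^0.2 = 1.584893
T = 1/N = 1/1.584893 = 0.631 years

0.631


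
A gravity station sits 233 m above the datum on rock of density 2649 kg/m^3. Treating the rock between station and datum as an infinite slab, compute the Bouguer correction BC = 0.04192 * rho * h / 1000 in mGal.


BC = 0.04192 * rho * h / 1000
= 0.04192 * 2649 * 233 / 1000
= 25.8737 mGal

25.8737


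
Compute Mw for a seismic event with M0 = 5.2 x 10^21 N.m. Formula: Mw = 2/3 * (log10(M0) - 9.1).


log10(M0) = log10(5.2 x 10^21) = 21.716
Mw = 2/3 * (21.716 - 9.1)
= 2/3 * 12.616
= 8.41

8.41


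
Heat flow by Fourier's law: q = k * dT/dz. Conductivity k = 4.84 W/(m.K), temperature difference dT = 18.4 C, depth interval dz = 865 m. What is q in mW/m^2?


q = k * dT / dz * 1000
= 4.84 * 18.4 / 865 * 1000
= 0.102955 * 1000
= 102.9549 mW/m^2

102.9549


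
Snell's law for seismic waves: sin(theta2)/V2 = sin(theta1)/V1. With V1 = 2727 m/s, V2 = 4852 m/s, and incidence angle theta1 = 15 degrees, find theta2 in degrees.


sin(theta1) = sin(15 deg) = 0.258819
sin(theta2) = V2/V1 * sin(theta1) = 4852/2727 * 0.258819 = 0.460502
theta2 = arcsin(0.460502) = 27.4195 degrees

27.4195


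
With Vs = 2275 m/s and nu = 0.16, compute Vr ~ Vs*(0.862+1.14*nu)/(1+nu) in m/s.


Numerator factor = 0.862 + 1.14*0.16 = 1.0444
Denominator = 1 + 0.16 = 1.16
Vr = 2275 * 1.0444 / 1.16 = 2048.28 m/s

2048.28


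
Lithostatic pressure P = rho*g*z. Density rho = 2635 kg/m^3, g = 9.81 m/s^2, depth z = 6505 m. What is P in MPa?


P = rho * g * z / 1e6
= 2635 * 9.81 * 6505 / 1e6
= 168150021.75 / 1e6
= 168.15 MPa

168.15


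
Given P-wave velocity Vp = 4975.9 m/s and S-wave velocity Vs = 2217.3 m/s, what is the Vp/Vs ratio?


Vp/Vs = 4975.9 / 2217.3
= 2.2441

2.2441


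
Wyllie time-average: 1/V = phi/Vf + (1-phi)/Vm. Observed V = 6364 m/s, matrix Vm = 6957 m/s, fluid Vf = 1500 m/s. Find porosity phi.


1/V - 1/Vm = 1/6364 - 1/6957 = 1.339e-05
1/Vf - 1/Vm = 1/1500 - 1/6957 = 0.00052293
phi = 1.339e-05 / 0.00052293 = 0.0256

0.0256


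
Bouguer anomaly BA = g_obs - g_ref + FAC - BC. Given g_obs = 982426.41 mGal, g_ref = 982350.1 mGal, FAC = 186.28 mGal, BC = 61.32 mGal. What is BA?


BA = g_obs - g_ref + FAC - BC
= 982426.41 - 982350.1 + 186.28 - 61.32
= 201.27 mGal

201.27


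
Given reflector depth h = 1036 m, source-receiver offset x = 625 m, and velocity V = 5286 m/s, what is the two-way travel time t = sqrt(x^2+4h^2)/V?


x^2 + 4h^2 = 625^2 + 4*1036^2 = 390625 + 4293184 = 4683809
sqrt(4683809) = 2164.2109
t = 2164.2109 / 5286 = 0.4094 s

0.4094


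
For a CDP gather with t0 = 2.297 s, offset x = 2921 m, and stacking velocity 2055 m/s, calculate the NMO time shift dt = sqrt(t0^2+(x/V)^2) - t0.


x/Vnmo = 2921/2055 = 1.421411
(x/Vnmo)^2 = 2.02041
t0^2 = 5.276209
sqrt(5.276209 + 2.02041) = 2.701225
dt = 2.701225 - 2.297 = 0.404225

0.404225


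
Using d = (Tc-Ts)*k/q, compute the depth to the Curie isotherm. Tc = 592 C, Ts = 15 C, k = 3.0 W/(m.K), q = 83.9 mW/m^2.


T_Curie - T_surf = 592 - 15 = 577 C
Convert q to W/m^2: 83.9 mW/m^2 = 0.0839 W/m^2
d = 577 * 3.0 / 0.0839 = 20631.7 m

20631.7


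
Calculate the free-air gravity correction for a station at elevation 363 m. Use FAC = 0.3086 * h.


FAC = 0.3086 * h
= 0.3086 * 363
= 112.0218 mGal

112.0218


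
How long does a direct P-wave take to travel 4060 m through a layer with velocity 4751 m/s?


t = x / V
= 4060 / 4751
= 0.8546 s

0.8546


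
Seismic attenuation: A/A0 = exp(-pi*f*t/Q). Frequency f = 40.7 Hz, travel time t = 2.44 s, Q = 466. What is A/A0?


pi*f*t/Q = pi*40.7*2.44/466 = 0.669496
A/A0 = exp(-0.669496) = 0.511966

0.511966


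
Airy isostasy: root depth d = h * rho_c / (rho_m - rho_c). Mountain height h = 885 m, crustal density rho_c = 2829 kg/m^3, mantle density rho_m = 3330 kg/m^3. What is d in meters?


rho_m - rho_c = 3330 - 2829 = 501
d = 885 * 2829 / 501
= 2503665 / 501
= 4997.34 m

4997.34


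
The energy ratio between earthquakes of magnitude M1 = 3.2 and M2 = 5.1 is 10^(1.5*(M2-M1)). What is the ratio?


M2 - M1 = 5.1 - 3.2 = 1.9
1.5 * 1.9 = 2.85
ratio = 10^2.85 = 707.95

707.95


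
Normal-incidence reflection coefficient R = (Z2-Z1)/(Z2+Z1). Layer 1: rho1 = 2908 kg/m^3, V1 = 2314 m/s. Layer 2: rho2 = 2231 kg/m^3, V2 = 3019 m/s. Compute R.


Z1 = 2908 * 2314 = 6729112
Z2 = 2231 * 3019 = 6735389
R = (6735389 - 6729112) / (6735389 + 6729112) = 6277 / 13464501 = 0.0005

5.000000e-04


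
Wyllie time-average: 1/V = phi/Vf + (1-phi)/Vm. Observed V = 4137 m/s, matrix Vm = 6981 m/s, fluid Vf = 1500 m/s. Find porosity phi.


1/V - 1/Vm = 1/4137 - 1/6981 = 9.848e-05
1/Vf - 1/Vm = 1/1500 - 1/6981 = 0.00052342
phi = 9.848e-05 / 0.00052342 = 0.1881

0.1881


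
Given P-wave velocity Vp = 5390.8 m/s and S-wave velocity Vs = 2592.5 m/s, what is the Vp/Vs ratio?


Vp/Vs = 5390.8 / 2592.5
= 2.0794

2.0794


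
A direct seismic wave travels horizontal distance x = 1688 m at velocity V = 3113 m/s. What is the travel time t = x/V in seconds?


t = x / V
= 1688 / 3113
= 0.5422 s

0.5422


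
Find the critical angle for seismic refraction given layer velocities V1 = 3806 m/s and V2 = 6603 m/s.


V1/V2 = 3806/6603 = 0.576405
theta_c = arcsin(0.576405) = 35.1981 degrees

35.1981


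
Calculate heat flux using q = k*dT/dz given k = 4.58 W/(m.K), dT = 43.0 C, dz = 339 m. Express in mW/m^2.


q = k * dT / dz * 1000
= 4.58 * 43.0 / 339 * 1000
= 0.580944 * 1000
= 580.944 mW/m^2

580.944


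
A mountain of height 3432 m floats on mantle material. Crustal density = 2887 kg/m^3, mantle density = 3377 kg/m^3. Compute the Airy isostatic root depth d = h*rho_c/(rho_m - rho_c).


rho_m - rho_c = 3377 - 2887 = 490
d = 3432 * 2887 / 490
= 9908184 / 490
= 20220.78 m

20220.78


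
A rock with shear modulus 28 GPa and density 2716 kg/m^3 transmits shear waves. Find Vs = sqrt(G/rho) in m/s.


Convert G to Pa: G = 28e9 Pa
Compute G/rho = 28e9 / 2716 = 10309278.3505
Vs = sqrt(10309278.3505) = 3210.81 m/s

3210.81


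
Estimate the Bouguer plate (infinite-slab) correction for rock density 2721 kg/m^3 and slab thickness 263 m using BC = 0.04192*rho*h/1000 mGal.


BC = 0.04192 * rho * h / 1000
= 0.04192 * 2721 * 263 / 1000
= 29.9989 mGal

29.9989


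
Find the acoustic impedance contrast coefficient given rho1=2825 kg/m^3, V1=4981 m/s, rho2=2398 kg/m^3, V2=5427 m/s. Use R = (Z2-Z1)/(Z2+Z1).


Z1 = 2825 * 4981 = 14071325
Z2 = 2398 * 5427 = 13013946
R = (13013946 - 14071325) / (13013946 + 14071325) = -1057379 / 27085271 = -0.039

-0.039


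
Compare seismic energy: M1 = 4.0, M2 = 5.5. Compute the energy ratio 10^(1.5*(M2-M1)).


M2 - M1 = 5.5 - 4.0 = 1.5
1.5 * 1.5 = 2.25
ratio = 10^2.25 = 177.83

177.83


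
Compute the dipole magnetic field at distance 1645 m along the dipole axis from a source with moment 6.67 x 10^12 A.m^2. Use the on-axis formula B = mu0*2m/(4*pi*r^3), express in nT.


m = 6.67 x 10^12 = 6670000000000 A.m^2
2m = 13340000000000 A.m^2
r^3 = 1645^3 = 4451411125
B = (4pi*10^-7) * 13340000000000 / (4*pi * 4451411125) * 1e9
= 16763538.399555 / 55938081953.63 * 1e9
= 299680.2503 nT

299680.2503


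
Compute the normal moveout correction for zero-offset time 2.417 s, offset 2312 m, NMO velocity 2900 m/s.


x/Vnmo = 2312/2900 = 0.797241
(x/Vnmo)^2 = 0.635594
t0^2 = 5.841889
sqrt(5.841889 + 0.635594) = 2.54509
dt = 2.54509 - 2.417 = 0.12809

0.12809


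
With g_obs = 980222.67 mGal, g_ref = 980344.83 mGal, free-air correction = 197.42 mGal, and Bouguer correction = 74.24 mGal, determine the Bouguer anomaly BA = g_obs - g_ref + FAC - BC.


BA = g_obs - g_ref + FAC - BC
= 980222.67 - 980344.83 + 197.42 - 74.24
= 1.02 mGal

1.02


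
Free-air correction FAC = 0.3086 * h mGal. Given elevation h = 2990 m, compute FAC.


FAC = 0.3086 * h
= 0.3086 * 2990
= 922.714 mGal

922.714


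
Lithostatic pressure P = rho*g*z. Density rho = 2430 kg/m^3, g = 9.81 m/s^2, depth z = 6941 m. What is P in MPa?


P = rho * g * z / 1e6
= 2430 * 9.81 * 6941 / 1e6
= 165461640.3 / 1e6
= 165.4616 MPa

165.4616


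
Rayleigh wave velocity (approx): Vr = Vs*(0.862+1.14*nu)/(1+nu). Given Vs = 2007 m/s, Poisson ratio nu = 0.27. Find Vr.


Numerator factor = 0.862 + 1.14*0.27 = 1.1698
Denominator = 1 + 0.27 = 1.27
Vr = 2007 * 1.1698 / 1.27 = 1848.65 m/s

1848.65


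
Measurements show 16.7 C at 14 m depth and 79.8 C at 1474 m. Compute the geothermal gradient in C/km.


dT = 79.8 - 16.7 = 63.1 C
dz = 1474 - 14 = 1460 m
gradient = dT/dz * 1000 = 63.1/1460 * 1000 = 43.2192 C/km

43.2192


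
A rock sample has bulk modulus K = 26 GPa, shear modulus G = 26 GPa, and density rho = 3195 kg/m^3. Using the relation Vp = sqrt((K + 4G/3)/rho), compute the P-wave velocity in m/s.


First compute the effective modulus:
K + 4G/3 = 26e9 + 4*26e9/3 = 60666666666.67 Pa
Then divide by density:
60666666666.67 / 3195 = 18988002.0866 Pa/(kg/m^3)
Take the square root:
Vp = sqrt(18988002.0866) = 4357.52 m/s

4357.52


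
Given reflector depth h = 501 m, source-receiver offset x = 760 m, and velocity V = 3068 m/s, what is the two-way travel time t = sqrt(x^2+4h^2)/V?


x^2 + 4h^2 = 760^2 + 4*501^2 = 577600 + 1004004 = 1581604
sqrt(1581604) = 1257.6184
t = 1257.6184 / 3068 = 0.4099 s

0.4099


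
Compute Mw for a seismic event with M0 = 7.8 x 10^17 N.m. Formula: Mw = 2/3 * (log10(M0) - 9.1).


log10(M0) = log10(7.8 x 10^17) = 17.8921
Mw = 2/3 * (17.8921 - 9.1)
= 2/3 * 8.7921
= 5.86

5.86


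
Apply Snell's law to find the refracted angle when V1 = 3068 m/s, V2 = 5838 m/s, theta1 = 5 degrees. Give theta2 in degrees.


sin(theta1) = sin(5 deg) = 0.087156
sin(theta2) = V2/V1 * sin(theta1) = 5838/3068 * 0.087156 = 0.165846
theta2 = arcsin(0.165846) = 9.5464 degrees

9.5464


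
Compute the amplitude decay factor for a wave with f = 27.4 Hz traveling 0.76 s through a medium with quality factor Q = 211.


pi*f*t/Q = pi*27.4*0.76/211 = 0.31005
A/A0 = exp(-0.31005) = 0.73341

0.73341


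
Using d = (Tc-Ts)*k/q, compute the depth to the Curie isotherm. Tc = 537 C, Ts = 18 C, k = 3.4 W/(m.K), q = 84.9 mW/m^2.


T_Curie - T_surf = 537 - 18 = 519 C
Convert q to W/m^2: 84.9 mW/m^2 = 0.0849 W/m^2
d = 519 * 3.4 / 0.0849 = 20784.45 m

20784.45


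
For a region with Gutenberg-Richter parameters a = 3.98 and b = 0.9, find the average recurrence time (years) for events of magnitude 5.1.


log10(N) = 3.98 - 0.9*5.1 = -0.61
N = 10^-0.61 = 0.245471
T = 1/N = 1/0.245471 = 4.0738 years

4.0738


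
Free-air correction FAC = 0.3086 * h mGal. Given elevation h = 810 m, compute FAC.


FAC = 0.3086 * h
= 0.3086 * 810
= 249.966 mGal

249.966


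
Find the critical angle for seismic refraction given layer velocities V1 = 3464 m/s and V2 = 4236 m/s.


V1/V2 = 3464/4236 = 0.817753
theta_c = arcsin(0.817753) = 54.8604 degrees

54.8604


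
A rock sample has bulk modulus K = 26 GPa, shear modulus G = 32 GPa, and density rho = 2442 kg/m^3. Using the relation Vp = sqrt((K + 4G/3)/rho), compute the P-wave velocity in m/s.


First compute the effective modulus:
K + 4G/3 = 26e9 + 4*32e9/3 = 68666666666.67 Pa
Then divide by density:
68666666666.67 / 2442 = 28119028.119 Pa/(kg/m^3)
Take the square root:
Vp = sqrt(28119028.119) = 5302.74 m/s

5302.74


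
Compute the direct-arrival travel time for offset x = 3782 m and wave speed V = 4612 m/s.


t = x / V
= 3782 / 4612
= 0.82 s

0.82


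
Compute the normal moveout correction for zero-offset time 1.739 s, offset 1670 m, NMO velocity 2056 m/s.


x/Vnmo = 1670/2056 = 0.812257
(x/Vnmo)^2 = 0.659761
t0^2 = 3.024121
sqrt(3.024121 + 0.659761) = 1.919344
dt = 1.919344 - 1.739 = 0.180344

0.180344


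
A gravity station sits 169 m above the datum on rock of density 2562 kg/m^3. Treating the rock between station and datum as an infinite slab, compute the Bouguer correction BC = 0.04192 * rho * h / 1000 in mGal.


BC = 0.04192 * rho * h / 1000
= 0.04192 * 2562 * 169 / 1000
= 18.1504 mGal

18.1504


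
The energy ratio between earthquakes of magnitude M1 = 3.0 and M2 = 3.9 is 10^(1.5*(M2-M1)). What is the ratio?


M2 - M1 = 3.9 - 3.0 = 0.9
1.5 * 0.9 = 1.35
ratio = 10^1.35 = 22.39

22.39


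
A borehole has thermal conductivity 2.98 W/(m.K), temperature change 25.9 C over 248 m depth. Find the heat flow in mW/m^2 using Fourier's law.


q = k * dT / dz * 1000
= 2.98 * 25.9 / 248 * 1000
= 0.311218 * 1000
= 311.2177 mW/m^2

311.2177


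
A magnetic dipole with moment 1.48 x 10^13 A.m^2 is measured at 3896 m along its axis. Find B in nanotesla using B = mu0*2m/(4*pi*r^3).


m = 1.48 x 10^13 = 14800000000000 A.m^2
2m = 29600000000000 A.m^2
r^3 = 3896^3 = 59136667136
B = (4pi*10^-7) * 29600000000000 / (4*pi * 59136667136) * 1e9
= 37196457.018503 / 743133276128.97 * 1e9
= 50053.5479 nT

50053.5479


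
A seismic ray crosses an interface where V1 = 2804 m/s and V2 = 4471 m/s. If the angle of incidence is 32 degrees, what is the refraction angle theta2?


sin(theta1) = sin(32 deg) = 0.529919
sin(theta2) = V2/V1 * sin(theta1) = 4471/2804 * 0.529919 = 0.84496
theta2 = arcsin(0.84496) = 57.6677 degrees

57.6677


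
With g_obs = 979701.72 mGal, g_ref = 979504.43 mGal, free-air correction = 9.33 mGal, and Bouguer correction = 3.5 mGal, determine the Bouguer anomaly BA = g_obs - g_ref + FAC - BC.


BA = g_obs - g_ref + FAC - BC
= 979701.72 - 979504.43 + 9.33 - 3.5
= 203.12 mGal

203.12


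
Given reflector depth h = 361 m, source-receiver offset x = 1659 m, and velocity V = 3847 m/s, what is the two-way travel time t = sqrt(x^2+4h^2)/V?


x^2 + 4h^2 = 1659^2 + 4*361^2 = 2752281 + 521284 = 3273565
sqrt(3273565) = 1809.2996
t = 1809.2996 / 3847 = 0.4703 s

0.4703


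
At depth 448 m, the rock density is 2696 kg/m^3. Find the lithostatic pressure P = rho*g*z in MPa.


P = rho * g * z / 1e6
= 2696 * 9.81 * 448 / 1e6
= 11848596.48 / 1e6
= 11.8486 MPa

11.8486


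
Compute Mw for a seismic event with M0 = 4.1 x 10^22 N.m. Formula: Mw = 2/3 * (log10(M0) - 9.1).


log10(M0) = log10(4.1 x 10^22) = 22.6128
Mw = 2/3 * (22.6128 - 9.1)
= 2/3 * 13.5128
= 9.01

9.01


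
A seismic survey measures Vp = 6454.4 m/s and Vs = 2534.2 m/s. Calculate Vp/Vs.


Vp/Vs = 6454.4 / 2534.2
= 2.5469

2.5469


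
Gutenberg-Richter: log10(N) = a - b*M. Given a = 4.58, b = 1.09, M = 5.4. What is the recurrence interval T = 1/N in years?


log10(N) = 4.58 - 1.09*5.4 = -1.306
N = 10^-1.306 = 0.049431
T = 1/N = 1/0.049431 = 20.2302 years

20.2302


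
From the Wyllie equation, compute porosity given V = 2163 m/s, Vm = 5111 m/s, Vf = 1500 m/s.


1/V - 1/Vm = 1/2163 - 1/5111 = 0.00026666
1/Vf - 1/Vm = 1/1500 - 1/5111 = 0.00047101
phi = 0.00026666 / 0.00047101 = 0.5662

0.5662


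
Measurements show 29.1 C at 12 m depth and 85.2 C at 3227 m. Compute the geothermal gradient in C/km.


dT = 85.2 - 29.1 = 56.1 C
dz = 3227 - 12 = 3215 m
gradient = dT/dz * 1000 = 56.1/3215 * 1000 = 17.4495 C/km

17.4495


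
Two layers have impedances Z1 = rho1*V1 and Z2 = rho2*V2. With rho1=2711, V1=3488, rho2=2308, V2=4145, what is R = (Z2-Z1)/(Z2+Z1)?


Z1 = 2711 * 3488 = 9455968
Z2 = 2308 * 4145 = 9566660
R = (9566660 - 9455968) / (9566660 + 9455968) = 110692 / 19022628 = 0.0058

0.0058


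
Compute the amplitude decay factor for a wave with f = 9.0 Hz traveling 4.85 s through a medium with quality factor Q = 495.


pi*f*t/Q = pi*9.0*4.85/495 = 0.277031
A/A0 = exp(-0.277031) = 0.758031

0.758031


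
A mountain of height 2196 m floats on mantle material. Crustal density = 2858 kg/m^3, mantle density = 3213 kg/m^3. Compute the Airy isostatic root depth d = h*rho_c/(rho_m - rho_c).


rho_m - rho_c = 3213 - 2858 = 355
d = 2196 * 2858 / 355
= 6276168 / 355
= 17679.35 m

17679.35


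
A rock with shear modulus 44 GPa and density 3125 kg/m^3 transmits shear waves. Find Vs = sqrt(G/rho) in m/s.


Convert G to Pa: G = 44e9 Pa
Compute G/rho = 44e9 / 3125 = 14080000.0
Vs = sqrt(14080000.0) = 3752.33 m/s

3752.33


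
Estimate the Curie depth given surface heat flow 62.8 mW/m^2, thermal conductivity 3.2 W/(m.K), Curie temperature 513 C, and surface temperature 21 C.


T_Curie - T_surf = 513 - 21 = 492 C
Convert q to W/m^2: 62.8 mW/m^2 = 0.0628 W/m^2
d = 492 * 3.2 / 0.0628 = 25070.06 m

25070.06


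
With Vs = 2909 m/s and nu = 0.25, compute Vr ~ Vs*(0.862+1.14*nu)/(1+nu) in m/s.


Numerator factor = 0.862 + 1.14*0.25 = 1.147
Denominator = 1 + 0.25 = 1.25
Vr = 2909 * 1.147 / 1.25 = 2669.3 m/s

2669.3


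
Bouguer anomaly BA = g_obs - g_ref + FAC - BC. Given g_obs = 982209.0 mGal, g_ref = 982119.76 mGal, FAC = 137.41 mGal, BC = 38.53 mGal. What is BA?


BA = g_obs - g_ref + FAC - BC
= 982209.0 - 982119.76 + 137.41 - 38.53
= 188.12 mGal

188.12


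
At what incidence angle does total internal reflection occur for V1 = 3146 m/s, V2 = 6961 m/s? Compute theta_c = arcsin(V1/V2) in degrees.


V1/V2 = 3146/6961 = 0.451947
theta_c = arcsin(0.451947) = 26.8686 degrees

26.8686


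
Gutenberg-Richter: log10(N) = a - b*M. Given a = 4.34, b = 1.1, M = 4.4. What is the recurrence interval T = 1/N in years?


log10(N) = 4.34 - 1.1*4.4 = -0.5
N = 10^-0.5 = 0.316228
T = 1/N = 1/0.316228 = 3.1623 years

3.1623


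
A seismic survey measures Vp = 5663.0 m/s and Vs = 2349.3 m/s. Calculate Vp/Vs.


Vp/Vs = 5663.0 / 2349.3
= 2.4105

2.4105


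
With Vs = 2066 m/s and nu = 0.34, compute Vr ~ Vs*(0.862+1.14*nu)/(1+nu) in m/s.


Numerator factor = 0.862 + 1.14*0.34 = 1.2496
Denominator = 1 + 0.34 = 1.34
Vr = 2066 * 1.2496 / 1.34 = 1926.62 m/s

1926.62


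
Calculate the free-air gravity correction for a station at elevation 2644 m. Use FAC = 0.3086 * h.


FAC = 0.3086 * h
= 0.3086 * 2644
= 815.9384 mGal

815.9384


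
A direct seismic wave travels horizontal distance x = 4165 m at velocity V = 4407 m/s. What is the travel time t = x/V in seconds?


t = x / V
= 4165 / 4407
= 0.9451 s

0.9451


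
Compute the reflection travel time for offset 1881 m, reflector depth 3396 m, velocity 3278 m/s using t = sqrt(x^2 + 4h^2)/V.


x^2 + 4h^2 = 1881^2 + 4*3396^2 = 3538161 + 46131264 = 49669425
sqrt(49669425) = 7047.6539
t = 7047.6539 / 3278 = 2.15 s

2.15


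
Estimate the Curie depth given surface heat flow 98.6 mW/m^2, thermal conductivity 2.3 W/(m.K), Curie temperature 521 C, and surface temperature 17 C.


T_Curie - T_surf = 521 - 17 = 504 C
Convert q to W/m^2: 98.6 mW/m^2 = 0.0986 W/m^2
d = 504 * 2.3 / 0.0986 = 11756.59 m

11756.59


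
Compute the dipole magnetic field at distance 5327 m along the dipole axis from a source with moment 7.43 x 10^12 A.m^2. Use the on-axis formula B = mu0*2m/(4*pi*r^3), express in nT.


m = 7.43 x 10^12 = 7430000000000 A.m^2
2m = 14860000000000 A.m^2
r^3 = 5327^3 = 151163900783
B = (4pi*10^-7) * 14860000000000 / (4*pi * 151163900783) * 1e9
= 18673626.732938 / 1899581600751.4 * 1e9
= 9830.3893 nT

9830.3893


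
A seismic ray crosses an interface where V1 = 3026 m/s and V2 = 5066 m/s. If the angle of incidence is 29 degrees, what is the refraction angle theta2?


sin(theta1) = sin(29 deg) = 0.48481
sin(theta2) = V2/V1 * sin(theta1) = 5066/3026 * 0.48481 = 0.811648
theta2 = arcsin(0.811648) = 54.2572 degrees

54.2572


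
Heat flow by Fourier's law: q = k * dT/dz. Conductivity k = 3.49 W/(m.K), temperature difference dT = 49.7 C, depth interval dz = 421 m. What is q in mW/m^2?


q = k * dT / dz * 1000
= 3.49 * 49.7 / 421 * 1000
= 0.412002 * 1000
= 412.0024 mW/m^2

412.0024


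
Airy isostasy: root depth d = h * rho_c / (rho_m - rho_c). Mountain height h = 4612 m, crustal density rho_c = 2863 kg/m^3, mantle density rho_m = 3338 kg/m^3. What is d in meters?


rho_m - rho_c = 3338 - 2863 = 475
d = 4612 * 2863 / 475
= 13204156 / 475
= 27798.22 m

27798.22


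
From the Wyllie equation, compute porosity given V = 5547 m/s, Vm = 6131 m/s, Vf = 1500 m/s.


1/V - 1/Vm = 1/5547 - 1/6131 = 1.717e-05
1/Vf - 1/Vm = 1/1500 - 1/6131 = 0.00050356
phi = 1.717e-05 / 0.00050356 = 0.0341

0.0341


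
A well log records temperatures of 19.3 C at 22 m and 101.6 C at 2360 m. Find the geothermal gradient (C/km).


dT = 101.6 - 19.3 = 82.3 C
dz = 2360 - 22 = 2338 m
gradient = dT/dz * 1000 = 82.3/2338 * 1000 = 35.201 C/km

35.201


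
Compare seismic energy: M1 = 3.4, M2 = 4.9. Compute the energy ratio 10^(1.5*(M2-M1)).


M2 - M1 = 4.9 - 3.4 = 1.5
1.5 * 1.5 = 2.25
ratio = 10^2.25 = 177.83

177.83


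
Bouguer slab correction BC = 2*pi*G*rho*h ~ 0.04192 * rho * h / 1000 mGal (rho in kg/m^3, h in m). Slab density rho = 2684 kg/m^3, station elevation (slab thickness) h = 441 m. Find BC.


BC = 0.04192 * rho * h / 1000
= 0.04192 * 2684 * 441 / 1000
= 49.6184 mGal

49.6184


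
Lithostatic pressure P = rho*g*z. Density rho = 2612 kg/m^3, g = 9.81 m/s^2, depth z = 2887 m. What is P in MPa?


P = rho * g * z / 1e6
= 2612 * 9.81 * 2887 / 1e6
= 73975679.64 / 1e6
= 73.9757 MPa

73.9757


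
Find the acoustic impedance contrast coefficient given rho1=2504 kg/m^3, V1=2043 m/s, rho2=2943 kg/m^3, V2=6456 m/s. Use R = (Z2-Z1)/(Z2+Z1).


Z1 = 2504 * 2043 = 5115672
Z2 = 2943 * 6456 = 19000008
R = (19000008 - 5115672) / (19000008 + 5115672) = 13884336 / 24115680 = 0.5757

0.5757


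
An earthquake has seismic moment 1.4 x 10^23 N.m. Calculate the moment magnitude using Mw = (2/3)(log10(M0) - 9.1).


log10(M0) = log10(1.4 x 10^23) = 23.1461
Mw = 2/3 * (23.1461 - 9.1)
= 2/3 * 14.0461
= 9.36

9.36


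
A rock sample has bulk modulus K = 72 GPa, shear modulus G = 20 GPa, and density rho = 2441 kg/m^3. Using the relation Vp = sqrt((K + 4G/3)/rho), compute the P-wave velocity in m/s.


First compute the effective modulus:
K + 4G/3 = 72e9 + 4*20e9/3 = 98666666666.67 Pa
Then divide by density:
98666666666.67 / 2441 = 40420592.6533 Pa/(kg/m^3)
Take the square root:
Vp = sqrt(40420592.6533) = 6357.72 m/s

6357.72


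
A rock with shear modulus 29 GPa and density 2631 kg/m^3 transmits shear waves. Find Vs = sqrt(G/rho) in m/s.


Convert G to Pa: G = 29e9 Pa
Compute G/rho = 29e9 / 2631 = 11022424.9335
Vs = sqrt(11022424.9335) = 3320.0 m/s

3320.0


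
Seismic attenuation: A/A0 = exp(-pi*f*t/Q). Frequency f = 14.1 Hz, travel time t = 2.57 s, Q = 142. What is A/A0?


pi*f*t/Q = pi*14.1*2.57/142 = 0.801703
A/A0 = exp(-0.801703) = 0.448564

0.448564


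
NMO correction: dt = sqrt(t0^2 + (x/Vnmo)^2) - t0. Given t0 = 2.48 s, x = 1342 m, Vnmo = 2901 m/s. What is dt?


x/Vnmo = 1342/2901 = 0.462599
(x/Vnmo)^2 = 0.213998
t0^2 = 6.1504
sqrt(6.1504 + 0.213998) = 2.522776
dt = 2.522776 - 2.48 = 0.042776

0.042776


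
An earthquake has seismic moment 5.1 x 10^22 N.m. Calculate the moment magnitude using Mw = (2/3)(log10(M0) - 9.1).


log10(M0) = log10(5.1 x 10^22) = 22.7076
Mw = 2/3 * (22.7076 - 9.1)
= 2/3 * 13.6076
= 9.07

9.07


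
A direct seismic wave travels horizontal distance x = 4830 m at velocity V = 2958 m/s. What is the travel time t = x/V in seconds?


t = x / V
= 4830 / 2958
= 1.6329 s

1.6329


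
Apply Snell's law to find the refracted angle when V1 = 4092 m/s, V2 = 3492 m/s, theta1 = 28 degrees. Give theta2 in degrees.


sin(theta1) = sin(28 deg) = 0.469472
sin(theta2) = V2/V1 * sin(theta1) = 3492/4092 * 0.469472 = 0.400634
theta2 = arcsin(0.400634) = 23.6178 degrees

23.6178


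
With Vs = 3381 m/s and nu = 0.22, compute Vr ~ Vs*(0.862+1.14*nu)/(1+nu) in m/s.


Numerator factor = 0.862 + 1.14*0.22 = 1.1128
Denominator = 1 + 0.22 = 1.22
Vr = 3381 * 1.1128 / 1.22 = 3083.92 m/s

3083.92


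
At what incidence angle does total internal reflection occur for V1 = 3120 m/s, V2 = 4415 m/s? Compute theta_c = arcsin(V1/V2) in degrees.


V1/V2 = 3120/4415 = 0.706682
theta_c = arcsin(0.706682) = 44.9656 degrees

44.9656


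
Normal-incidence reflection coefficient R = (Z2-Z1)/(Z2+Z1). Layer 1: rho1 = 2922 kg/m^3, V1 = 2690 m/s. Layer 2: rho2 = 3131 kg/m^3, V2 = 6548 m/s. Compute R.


Z1 = 2922 * 2690 = 7860180
Z2 = 3131 * 6548 = 20501788
R = (20501788 - 7860180) / (20501788 + 7860180) = 12641608 / 28361968 = 0.4457

0.4457


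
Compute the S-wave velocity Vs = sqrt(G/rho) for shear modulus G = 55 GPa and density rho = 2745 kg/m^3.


Convert G to Pa: G = 55e9 Pa
Compute G/rho = 55e9 / 2745 = 20036429.8725
Vs = sqrt(20036429.8725) = 4476.21 m/s

4476.21


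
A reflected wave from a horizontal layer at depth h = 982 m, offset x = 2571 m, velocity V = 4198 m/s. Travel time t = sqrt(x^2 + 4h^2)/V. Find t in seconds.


x^2 + 4h^2 = 2571^2 + 4*982^2 = 6610041 + 3857296 = 10467337
sqrt(10467337) = 3235.3264
t = 3235.3264 / 4198 = 0.7707 s

0.7707


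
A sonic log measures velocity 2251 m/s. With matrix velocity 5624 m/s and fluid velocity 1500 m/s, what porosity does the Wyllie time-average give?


1/V - 1/Vm = 1/2251 - 1/5624 = 0.00026644
1/Vf - 1/Vm = 1/1500 - 1/5624 = 0.00048886
phi = 0.00026644 / 0.00048886 = 0.545

0.545


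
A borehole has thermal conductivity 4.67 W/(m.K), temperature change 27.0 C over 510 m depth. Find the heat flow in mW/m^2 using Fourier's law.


q = k * dT / dz * 1000
= 4.67 * 27.0 / 510 * 1000
= 0.247235 * 1000
= 247.2353 mW/m^2

247.2353


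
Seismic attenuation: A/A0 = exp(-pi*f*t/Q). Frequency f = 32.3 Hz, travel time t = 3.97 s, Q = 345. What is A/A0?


pi*f*t/Q = pi*32.3*3.97/345 = 1.16768
A/A0 = exp(-1.16768) = 0.311088

0.311088


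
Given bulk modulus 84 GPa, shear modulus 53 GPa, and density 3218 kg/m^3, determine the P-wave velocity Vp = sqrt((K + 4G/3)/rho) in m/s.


First compute the effective modulus:
K + 4G/3 = 84e9 + 4*53e9/3 = 154666666666.67 Pa
Then divide by density:
154666666666.67 / 3218 = 48062979.076 Pa/(kg/m^3)
Take the square root:
Vp = sqrt(48062979.076) = 6932.75 m/s

6932.75


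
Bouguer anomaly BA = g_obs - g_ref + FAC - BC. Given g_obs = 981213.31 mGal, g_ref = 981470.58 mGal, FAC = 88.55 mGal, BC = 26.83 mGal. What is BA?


BA = g_obs - g_ref + FAC - BC
= 981213.31 - 981470.58 + 88.55 - 26.83
= -195.55 mGal

-195.55


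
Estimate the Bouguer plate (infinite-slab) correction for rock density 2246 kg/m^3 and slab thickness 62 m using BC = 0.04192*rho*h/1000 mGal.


BC = 0.04192 * rho * h / 1000
= 0.04192 * 2246 * 62 / 1000
= 5.8374 mGal

5.8374
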